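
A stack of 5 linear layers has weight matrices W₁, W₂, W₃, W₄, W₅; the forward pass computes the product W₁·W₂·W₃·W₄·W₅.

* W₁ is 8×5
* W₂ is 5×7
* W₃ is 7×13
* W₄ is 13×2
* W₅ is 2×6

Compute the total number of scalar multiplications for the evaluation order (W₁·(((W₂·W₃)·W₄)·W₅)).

(W₂·W₃): 5×7 by 7×13 → 5×13, cost 5·7·13 = 455
((W₂·W₃)·W₄): 5×13 by 13×2 → 5×2, cost 5·13·2 = 130; cumulative 585
(((W₂·W₃)·W₄)·W₅): 5×2 by 2×6 → 5×6, cost 5·2·6 = 60; cumulative 645
(W₁·(((W₂·W₃)·W₄)·W₅)): 8×5 by 5×6 → 8×6, cost 8·5·6 = 240; cumulative 885
Total: 885 scalar multiplications.

885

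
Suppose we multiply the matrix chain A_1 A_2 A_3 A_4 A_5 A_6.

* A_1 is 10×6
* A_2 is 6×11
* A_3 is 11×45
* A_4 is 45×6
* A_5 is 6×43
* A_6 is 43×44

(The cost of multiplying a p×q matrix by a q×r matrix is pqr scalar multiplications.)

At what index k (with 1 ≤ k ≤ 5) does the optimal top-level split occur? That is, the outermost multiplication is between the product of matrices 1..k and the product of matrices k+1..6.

4

Adjacent pairs: A_1A_2 = 10·6·11 = 660; A_2A_3 = 6·11·45 = 2970; A_3A_4 = 11·45·6 = 2970; A_4A_5 = 45·6·43 = 11610; A_5A_6 = 6·43·44 = 11352.
Length 3: A_1..A_3: k=1: 0+2970+10·6·45=5670; k=2: 660+0+10·11·45=5610 → min 5610 | A_2..A_4: k=2: 0+2970+6·11·6=3366; k=3: 2970+0+6·45·6=4590 → min 3366 | A_3..A_5: k=3: 0+11610+11·45·43=32895; k=4: 2970+0+11·6·43=5808 → min 5808 | A_4..A_6: k=4: 0+11352+45·6·44=23232; k=5: 11610+0+45·43·44=96750 → min 23232.
Length 4: A_1..A_4: k=1: 0+3366+10·6·6=3726; k=2: 660+2970+10·11·6=4290; k=3: 5610+0+10·45·6=8310 → min 3726 | A_2..A_5: k=2: 0+5808+6·11·43=8646; k=3: 2970+11610+6·45·43=26190; k=4: 3366+0+6·6·43=4914 → min 4914 | A_3..A_6: k=3: 0+23232+11·45·44=45012; k=4: 2970+11352+11·6·44=17226; k=5: 5808+0+11·43·44=26620 → min 17226.
Length 5: A_1..A_5: k=1: 0+4914+10·6·43=7494; k=2: 660+5808+10·11·43=11198; k=3: 5610+11610+10·45·43=36570; k=4: 3726+0+10·6·43=6306 → min 6306 | A_2..A_6: k=2: 0+17226+6·11·44=20130; k=3: 2970+23232+6·45·44=38082; k=4: 3366+11352+6·6·44=16302; k=5: 4914+0+6·43·44=16266 → min 16266.
Top-level splits: k=1: (A_1..A_1)·(A_2..A_6) → 0+16266+10·6·44 = 18906; k=2: (A_1..A_2)·(A_3..A_6) → 660+17226+10·11·44 = 22726; k=3: (A_1..A_3)·(A_4..A_6) → 5610+23232+10·45·44 = 48642; k=4: (A_1..A_4)·(A_5..A_6) → 3726+11352+10·6·44 = 17718; k=5: (A_1..A_5)·(A_6..A_6) → 6306+0+10·43·44 = 25226.
Best split is after A_4, i.e. k = 4.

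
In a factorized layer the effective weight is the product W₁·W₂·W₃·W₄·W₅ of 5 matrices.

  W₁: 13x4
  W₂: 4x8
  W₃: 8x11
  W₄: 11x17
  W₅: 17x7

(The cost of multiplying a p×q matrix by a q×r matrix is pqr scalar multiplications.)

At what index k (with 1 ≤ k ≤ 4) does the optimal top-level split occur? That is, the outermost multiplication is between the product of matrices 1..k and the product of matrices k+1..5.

1

Adjacent pairs: W₁W₂ = 13·4·8 = 416; W₂W₃ = 4·8·11 = 352; W₃W₄ = 8·11·17 = 1496; W₄W₅ = 11·17·7 = 1309.
Length 3: W₁..W₃: k=1: 0+352+13·4·11=924; k=2: 416+0+13·8·11=1560 → min 924 | W₂..W₄: k=2: 0+1496+4·8·17=2040; k=3: 352+0+4·11·17=1100 → min 1100 | W₃..W₅: k=3: 0+1309+8·11·7=1925; k=4: 1496+0+8·17·7=2448 → min 1925.
Length 4: W₁..W₄: k=1: 0+1100+13·4·17=1984; k=2: 416+1496+13·8·17=3680; k=3: 924+0+13·11·17=3355 → min 1984 | W₂..W₅: k=2: 0+1925+4·8·7=2149; k=3: 352+1309+4·11·7=1969; k=4: 1100+0+4·17·7=1576 → min 1576.
Top-level splits: k=1: (W₁..W₁)·(W₂..W₅) → 0+1576+13·4·7 = 1940; k=2: (W₁..W₂)·(W₃..W₅) → 416+1925+13·8·7 = 3069; k=3: (W₁..W₃)·(W₄..W₅) → 924+1309+13·11·7 = 3234; k=4: (W₁..W₄)·(W₅..W₅) → 1984+0+13·17·7 = 3531.
Best split is after W₁, i.e. k = 1.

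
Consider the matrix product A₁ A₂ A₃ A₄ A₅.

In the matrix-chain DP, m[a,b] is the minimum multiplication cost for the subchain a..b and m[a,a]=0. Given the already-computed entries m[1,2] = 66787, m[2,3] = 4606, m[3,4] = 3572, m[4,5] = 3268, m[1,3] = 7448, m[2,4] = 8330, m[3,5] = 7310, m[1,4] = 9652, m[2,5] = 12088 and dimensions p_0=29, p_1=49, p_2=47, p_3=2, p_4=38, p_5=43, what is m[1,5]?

13210

m[1,5] = min over k∈[1,4] of m[1,k]+m[k+1,5]+p_{0}·p_k·p_{5}.
k=1: 0 + 12088 + 29·49·43 = 73191; k=2: 66787 + 7310 + 29·47·43 = 132706; k=3: 7448 + 3268 + 29·2·43 = 13210; k=4: 9652 + 0 + 29·38·43 = 57038.
Minimum: 13210 at k=3.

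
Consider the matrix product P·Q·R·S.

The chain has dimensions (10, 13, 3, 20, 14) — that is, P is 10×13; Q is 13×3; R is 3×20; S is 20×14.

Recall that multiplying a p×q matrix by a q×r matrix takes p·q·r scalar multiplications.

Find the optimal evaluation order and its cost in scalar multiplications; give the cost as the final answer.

1650

Adjacent pairs: PQ = 10·13·3 = 390; QR = 13·3·20 = 780; RS = 3·20·14 = 840.
Length 3: P..R: k=1: 0+780+10·13·20=3380; k=2: 390+0+10·3·20=990 → min 990 | Q..S: k=2: 0+840+13·3·14=1386; k=3: 780+0+13·20·14=4420 → min 1386.
Length 4: P..S: k=1: 0+1386+10·13·14=3206; k=2: 390+840+10·3·14=1650; k=3: 990+0+10·20·14=3790 → min 1650.
Optimal parenthesization: ((P·Q)·(R·S)) with cost 1650.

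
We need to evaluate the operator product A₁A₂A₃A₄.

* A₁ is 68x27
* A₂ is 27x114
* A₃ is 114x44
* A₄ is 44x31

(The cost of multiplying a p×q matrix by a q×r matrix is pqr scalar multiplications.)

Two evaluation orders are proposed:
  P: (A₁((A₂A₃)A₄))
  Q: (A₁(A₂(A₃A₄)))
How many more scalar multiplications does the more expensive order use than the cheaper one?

Order P = (A₁((A₂A₃)A₄)): (A₂A₃): 27×114 by 114×44 → 27×44, cost 27·114·44 = 135432; ((A₂A₃)A₄): 27×44 by 44×31 → 27×31, cost 27·44·31 = 36828; cumulative 172260; (A₁((A₂A₃)A₄)): 68×27 by 27×31 → 68×31, cost 68·27·31 = 56916; cumulative 229176. Total 229176.
Order Q = (A₁(A₂(A₃A₄))): (A₃A₄): 114×44 by 44×31 → 114×31, cost 114·44·31 = 155496; (A₂(A₃A₄)): 27×114 by 114×31 → 27×31, cost 27·114·31 = 95418; cumulative 250914; (A₁(A₂(A₃A₄))): 68×27 by 27×31 → 68×31, cost 68·27·31 = 56916; cumulative 307830. Total 307830.
Difference: |229176 − 307830| = 78654.

78654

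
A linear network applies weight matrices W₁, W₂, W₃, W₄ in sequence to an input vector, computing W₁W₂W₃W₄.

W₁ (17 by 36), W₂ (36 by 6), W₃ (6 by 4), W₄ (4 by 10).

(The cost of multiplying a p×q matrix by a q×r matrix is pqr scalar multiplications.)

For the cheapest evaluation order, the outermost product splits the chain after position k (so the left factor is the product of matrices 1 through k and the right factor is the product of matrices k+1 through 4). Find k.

Adjacent pairs: W₁W₂ = 17·36·6 = 3672; W₂W₃ = 36·6·4 = 864; W₃W₄ = 6·4·10 = 240.
Length 3: W₁..W₃: k=1: 0+864+17·36·4=3312; k=2: 3672+0+17·6·4=4080 → min 3312 | W₂..W₄: k=2: 0+240+36·6·10=2400; k=3: 864+0+36·4·10=2304 → min 2304.
Top-level splits: k=1: (W₁..W₁)·(W₂..W₄) → 0+2304+17·36·10 = 8424; k=2: (W₁..W₂)·(W₃..W₄) → 3672+240+17·6·10 = 4932; k=3: (W₁..W₃)·(W₄..W₄) → 3312+0+17·4·10 = 3992.
Best split is after W₃, i.e. k = 3.

3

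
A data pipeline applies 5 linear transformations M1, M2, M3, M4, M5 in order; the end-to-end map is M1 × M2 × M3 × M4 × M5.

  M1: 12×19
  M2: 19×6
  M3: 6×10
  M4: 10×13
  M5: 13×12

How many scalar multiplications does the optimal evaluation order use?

Adjacent pairs: M1M2 = 12·19·6 = 1368; M2M3 = 19·6·10 = 1140; M3M4 = 6·10·13 = 780; M4M5 = 10·13·12 = 1560.
Length 3: M1..M3: k=1: 0+1140+12·19·10=3420; k=2: 1368+0+12·6·10=2088 → min 2088 | M2..M4: k=2: 0+780+19·6·13=2262; k=3: 1140+0+19·10·13=3610 → min 2262 | M3..M5: k=3: 0+1560+6·10·12=2280; k=4: 780+0+6·13·12=1716 → min 1716.
Length 4: M1..M4: k=1: 0+2262+12·19·13=5226; k=2: 1368+780+12·6·13=3084; k=3: 2088+0+12·10·13=3648 → min 3084 | M2..M5: k=2: 0+1716+19·6·12=3084; k=3: 1140+1560+19·10·12=4980; k=4: 2262+0+19·13·12=5226 → min 3084.
Length 5: M1..M5: k=1: 0+3084+12·19·12=5820; k=2: 1368+1716+12·6·12=3948; k=3: 2088+1560+12·10·12=5088; k=4: 3084+0+12·13·12=4956 → min 3948.
Optimal order: ((M1 × M2) × ((M3 × M4) × M5)) with cost 3948.

3948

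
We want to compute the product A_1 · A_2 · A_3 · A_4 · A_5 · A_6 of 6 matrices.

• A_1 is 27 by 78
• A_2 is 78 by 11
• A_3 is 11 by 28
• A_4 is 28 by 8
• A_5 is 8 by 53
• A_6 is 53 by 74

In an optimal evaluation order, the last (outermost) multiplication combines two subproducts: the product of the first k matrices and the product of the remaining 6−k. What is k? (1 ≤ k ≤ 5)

Adjacent pairs: A_1A_2 = 27·78·11 = 23166; A_2A_3 = 78·11·28 = 24024; A_3A_4 = 11·28·8 = 2464; A_4A_5 = 28·8·53 = 11872; A_5A_6 = 8·53·74 = 31376.
Length 3: A_1..A_3: k=1: 0+24024+27·78·28=82992; k=2: 23166+0+27·11·28=31482 → min 31482 | A_2..A_4: k=2: 0+2464+78·11·8=9328; k=3: 24024+0+78·28·8=41496 → min 9328 | A_3..A_5: k=3: 0+11872+11·28·53=28196; k=4: 2464+0+11·8·53=7128 → min 7128 | A_4..A_6: k=4: 0+31376+28·8·74=47952; k=5: 11872+0+28·53·74=121688 → min 47952.
Length 4: A_1..A_4: k=1: 0+9328+27·78·8=26176; k=2: 23166+2464+27·11·8=28006; k=3: 31482+0+27·28·8=37530 → min 26176 | A_2..A_5: k=2: 0+7128+78·11·53=52602; k=3: 24024+11872+78·28·53=151648; k=4: 9328+0+78·8·53=42400 → min 42400 | A_3..A_6: k=3: 0+47952+11·28·74=70744; k=4: 2464+31376+11·8·74=40352; k=5: 7128+0+11·53·74=50270 → min 40352.
Length 5: A_1..A_5: k=1: 0+42400+27·78·53=154018; k=2: 23166+7128+27·11·53=46035; k=3: 31482+11872+27·28·53=83422; k=4: 26176+0+27·8·53=37624 → min 37624 | A_2..A_6: k=2: 0+40352+78·11·74=103844; k=3: 24024+47952+78·28·74=233592; k=4: 9328+31376+78·8·74=86880; k=5: 42400+0+78·53·74=348316 → min 86880.
Top-level splits: k=1: (A_1..A_1)·(A_2..A_6) → 0+86880+27·78·74 = 242724; k=2: (A_1..A_2)·(A_3..A_6) → 23166+40352+27·11·74 = 85496; k=3: (A_1..A_3)·(A_4..A_6) → 31482+47952+27·28·74 = 135378; k=4: (A_1..A_4)·(A_5..A_6) → 26176+31376+27·8·74 = 73536; k=5: (A_1..A_5)·(A_6..A_6) → 37624+0+27·53·74 = 143518.
Best split is after A_4, i.e. k = 4.

4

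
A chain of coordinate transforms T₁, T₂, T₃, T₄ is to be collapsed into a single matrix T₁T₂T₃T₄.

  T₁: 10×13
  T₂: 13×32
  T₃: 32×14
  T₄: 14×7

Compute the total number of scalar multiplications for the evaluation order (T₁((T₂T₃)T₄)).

8008

(T₂T₃): 13×32 by 32×14 → 13×14, cost 13·32·14 = 5824
((T₂T₃)T₄): 13×14 by 14×7 → 13×7, cost 13·14·7 = 1274; cumulative 7098
(T₁((T₂T₃)T₄)): 10×13 by 13×7 → 10×7, cost 10·13·7 = 910; cumulative 8008
Total: 8008 scalar multiplications.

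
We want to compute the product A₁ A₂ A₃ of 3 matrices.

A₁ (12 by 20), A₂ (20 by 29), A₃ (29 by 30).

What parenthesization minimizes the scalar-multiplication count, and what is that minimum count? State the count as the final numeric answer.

17400

(A₁ (A₂ A₃)): cost 24600.
((A₁ A₂) A₃): cost 17400.
Optimal: ((A₁ A₂) A₃) with cost 17400.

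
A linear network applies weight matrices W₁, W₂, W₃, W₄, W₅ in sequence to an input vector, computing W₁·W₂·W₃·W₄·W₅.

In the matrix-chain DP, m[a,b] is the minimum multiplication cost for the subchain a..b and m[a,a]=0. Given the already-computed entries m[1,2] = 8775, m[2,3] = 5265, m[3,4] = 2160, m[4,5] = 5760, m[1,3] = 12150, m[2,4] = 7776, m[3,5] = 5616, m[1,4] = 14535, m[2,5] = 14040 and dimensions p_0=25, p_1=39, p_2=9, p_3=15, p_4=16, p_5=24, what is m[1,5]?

m[1,5] = min over k∈[1,4] of m[1,k]+m[k+1,5]+p_{0}·p_k·p_{5}.
k=1: 0 + 14040 + 25·39·24 = 37440; k=2: 8775 + 5616 + 25·9·24 = 19791; k=3: 12150 + 5760 + 25·15·24 = 26910; k=4: 14535 + 0 + 25·16·24 = 24135.
Minimum: 19791 at k=2.

19791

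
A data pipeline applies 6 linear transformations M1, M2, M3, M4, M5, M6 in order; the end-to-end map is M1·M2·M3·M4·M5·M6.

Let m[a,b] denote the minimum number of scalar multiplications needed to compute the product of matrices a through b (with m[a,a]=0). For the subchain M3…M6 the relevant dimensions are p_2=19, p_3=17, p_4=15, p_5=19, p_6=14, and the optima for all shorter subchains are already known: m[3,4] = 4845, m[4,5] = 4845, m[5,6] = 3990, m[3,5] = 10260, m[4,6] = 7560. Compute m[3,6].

m[3,6] = min over k∈[3,5] of m[3,k]+m[k+1,6]+p_{2}·p_k·p_{6}.
k=3: 0 + 7560 + 19·17·14 = 12082; k=4: 4845 + 3990 + 19·15·14 = 12825; k=5: 10260 + 0 + 19·19·14 = 15314.
Minimum: 12082 at k=3.

12082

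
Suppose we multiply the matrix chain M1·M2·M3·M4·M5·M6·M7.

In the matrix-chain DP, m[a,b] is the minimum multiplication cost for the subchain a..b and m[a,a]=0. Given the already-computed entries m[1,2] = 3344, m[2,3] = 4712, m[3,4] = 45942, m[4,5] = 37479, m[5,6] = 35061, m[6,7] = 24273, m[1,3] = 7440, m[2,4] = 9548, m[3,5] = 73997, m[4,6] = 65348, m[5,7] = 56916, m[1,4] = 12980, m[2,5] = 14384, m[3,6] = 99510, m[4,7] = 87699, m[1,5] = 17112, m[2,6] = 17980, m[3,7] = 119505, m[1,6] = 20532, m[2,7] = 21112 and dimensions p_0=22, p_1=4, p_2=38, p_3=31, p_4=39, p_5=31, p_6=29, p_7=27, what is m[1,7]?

23488

m[1,7] = min over k∈[1,6] of m[1,k]+m[k+1,7]+p_{0}·p_k·p_{7}.
k=1: 0 + 21112 + 22·4·27 = 23488; k=2: 3344 + 119505 + 22·38·27 = 145421; k=3: 7440 + 87699 + 22·31·27 = 113553; k=4: 12980 + 56916 + 22·39·27 = 93062; k=5: 17112 + 24273 + 22·31·27 = 59799; k=6: 20532 + 0 + 22·29·27 = 37758.
Minimum: 23488 at k=1.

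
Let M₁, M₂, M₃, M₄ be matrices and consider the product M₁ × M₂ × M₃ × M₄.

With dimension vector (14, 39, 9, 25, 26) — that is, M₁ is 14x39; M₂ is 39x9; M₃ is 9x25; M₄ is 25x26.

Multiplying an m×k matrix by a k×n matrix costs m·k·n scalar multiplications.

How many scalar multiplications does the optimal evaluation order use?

14040

Adjacent pairs: M₁M₂ = 14·39·9 = 4914; M₂M₃ = 39·9·25 = 8775; M₃M₄ = 9·25·26 = 5850.
Length 3: M₁..M₃: k=1: 0+8775+14·39·25=22425; k=2: 4914+0+14·9·25=8064 → min 8064 | M₂..M₄: k=2: 0+5850+39·9·26=14976; k=3: 8775+0+39·25·26=34125 → min 14976.
Length 4: M₁..M₄: k=1: 0+14976+14·39·26=29172; k=2: 4914+5850+14·9·26=14040; k=3: 8064+0+14·25·26=17164 → min 14040.
Optimal order: ((M₁ × M₂) × (M₃ × M₄)) with cost 14040.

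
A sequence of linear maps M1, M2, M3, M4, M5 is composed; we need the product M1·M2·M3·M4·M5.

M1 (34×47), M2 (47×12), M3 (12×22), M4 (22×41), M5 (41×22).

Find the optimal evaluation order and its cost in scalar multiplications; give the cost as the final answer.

49800

Adjacent pairs: M1M2 = 34·47·12 = 19176; M2M3 = 47·12·22 = 12408; M3M4 = 12·22·41 = 10824; M4M5 = 22·41·22 = 19844.
Length 3: M1..M3: k=1: 0+12408+34·47·22=47564; k=2: 19176+0+34·12·22=28152 → min 28152 | M2..M4: k=2: 0+10824+47·12·41=33948; k=3: 12408+0+47·22·41=54802 → min 33948 | M3..M5: k=3: 0+19844+12·22·22=25652; k=4: 10824+0+12·41·22=21648 → min 21648.
Length 4: M1..M4: k=1: 0+33948+34·47·41=99466; k=2: 19176+10824+34·12·41=46728; k=3: 28152+0+34·22·41=58820 → min 46728 | M2..M5: k=2: 0+21648+47·12·22=34056; k=3: 12408+19844+47·22·22=55000; k=4: 33948+0+47·41·22=76342 → min 34056.
Length 5: M1..M5: k=1: 0+34056+34·47·22=69212; k=2: 19176+21648+34·12·22=49800; k=3: 28152+19844+34·22·22=64452; k=4: 46728+0+34·41·22=77396 → min 49800.
Optimal parenthesization: ((M1·M2)·((M3·M4)·M5)) with cost 49800.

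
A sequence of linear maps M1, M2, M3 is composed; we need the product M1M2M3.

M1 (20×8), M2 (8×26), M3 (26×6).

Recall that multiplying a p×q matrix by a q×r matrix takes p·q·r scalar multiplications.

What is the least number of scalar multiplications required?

Order (M1(M2M3)): (M2M3): 8×26 by 26×6 → 8×6, cost 8·26·6 = 1248; (M1(M2M3)): 20×8 by 8×6 → 20×6, cost 20·8·6 = 960; cumulative 2208. Total 2208.
Order ((M1M2)M3): (M1M2): 20×8 by 8×26 → 20×26, cost 20·8·26 = 4160; ((M1M2)M3): 20×26 by 26×6 → 20×6, cost 20·26·6 = 3120; cumulative 7280. Total 7280.
Minimum: 2208.

2208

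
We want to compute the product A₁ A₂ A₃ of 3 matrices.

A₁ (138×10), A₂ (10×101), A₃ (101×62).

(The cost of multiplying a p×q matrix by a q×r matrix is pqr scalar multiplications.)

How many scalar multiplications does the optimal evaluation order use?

148180

Order (A₁ (A₂ A₃)): (A₂ A₃): 10×101 by 101×62 → 10×62, cost 10·101·62 = 62620; (A₁ (A₂ A₃)): 138×10 by 10×62 → 138×62, cost 138·10·62 = 85560; cumulative 148180. Total 148180.
Order ((A₁ A₂) A₃): (A₁ A₂): 138×10 by 10×101 → 138×101, cost 138·10·101 = 139380; ((A₁ A₂) A₃): 138×101 by 101×62 → 138×62, cost 138·101·62 = 864156; cumulative 1003536. Total 1003536.
Minimum: 148180.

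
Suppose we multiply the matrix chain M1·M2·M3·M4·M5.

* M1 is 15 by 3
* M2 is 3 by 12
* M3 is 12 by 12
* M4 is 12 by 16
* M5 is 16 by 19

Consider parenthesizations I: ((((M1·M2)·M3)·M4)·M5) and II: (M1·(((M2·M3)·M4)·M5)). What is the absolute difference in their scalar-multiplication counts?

7365

Order I = ((((M1·M2)·M3)·M4)·M5): (M1·M2): 15×3 by 3×12 → 15×12, cost 15·3·12 = 540; ((M1·M2)·M3): 15×12 by 12×12 → 15×12, cost 15·12·12 = 2160; cumulative 2700; (((M1·M2)·M3)·M4): 15×12 by 12×16 → 15×16, cost 15·12·16 = 2880; cumulative 5580; ((((M1·M2)·M3)·M4)·M5): 15×16 by 16×19 → 15×19, cost 15·16·19 = 4560; cumulative 10140. Total 10140.
Order II = (M1·(((M2·M3)·M4)·M5)): (M2·M3): 3×12 by 12×12 → 3×12, cost 3·12·12 = 432; ((M2·M3)·M4): 3×12 by 12×16 → 3×16, cost 3·12·16 = 576; cumulative 1008; (((M2·M3)·M4)·M5): 3×16 by 16×19 → 3×19, cost 3·16·19 = 912; cumulative 1920; (M1·(((M2·M3)·M4)·M5)): 15×3 by 3×19 → 15×19, cost 15·3·19 = 855; cumulative 2775. Total 2775.
Difference: |10140 − 2775| = 7365.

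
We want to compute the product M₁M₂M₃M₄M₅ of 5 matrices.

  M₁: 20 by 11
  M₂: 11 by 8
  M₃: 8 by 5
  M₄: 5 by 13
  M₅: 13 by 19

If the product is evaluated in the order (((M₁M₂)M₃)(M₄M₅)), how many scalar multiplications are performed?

(M₁M₂): 20×11 by 11×8 → 20×8, cost 20·11·8 = 1760
((M₁M₂)M₃): 20×8 by 8×5 → 20×5, cost 20·8·5 = 800; cumulative 2560
(M₄M₅): 5×13 by 13×19 → 5×19, cost 5·13·19 = 1235
(((M₁M₂)M₃)(M₄M₅)): 20×5 by 5×19 → 20×19, cost 20·5·19 = 1900; cumulative 5695
Total: 5695 scalar multiplications.

5695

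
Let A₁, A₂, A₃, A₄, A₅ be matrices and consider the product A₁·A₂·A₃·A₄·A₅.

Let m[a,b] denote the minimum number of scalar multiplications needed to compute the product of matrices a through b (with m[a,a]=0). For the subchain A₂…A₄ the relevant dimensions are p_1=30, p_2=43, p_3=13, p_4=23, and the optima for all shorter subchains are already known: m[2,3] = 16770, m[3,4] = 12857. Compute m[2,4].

m[2,4] = min over k∈[2,3] of m[2,k]+m[k+1,4]+p_{1}·p_k·p_{4}.
k=2: 0 + 12857 + 30·43·23 = 42527; k=3: 16770 + 0 + 30·13·23 = 25740.
Minimum: 25740 at k=3.

25740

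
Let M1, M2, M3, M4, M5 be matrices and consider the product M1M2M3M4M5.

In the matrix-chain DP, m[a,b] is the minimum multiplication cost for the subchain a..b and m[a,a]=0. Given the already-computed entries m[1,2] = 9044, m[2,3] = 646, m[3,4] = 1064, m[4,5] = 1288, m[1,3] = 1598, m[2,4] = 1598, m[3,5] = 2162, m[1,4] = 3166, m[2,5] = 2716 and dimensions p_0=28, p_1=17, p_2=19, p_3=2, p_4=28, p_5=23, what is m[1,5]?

m[1,5] = min over k∈[1,4] of m[1,k]+m[k+1,5]+p_{0}·p_k·p_{5}.
k=1: 0 + 2716 + 28·17·23 = 13664; k=2: 9044 + 2162 + 28·19·23 = 23442; k=3: 1598 + 1288 + 28·2·23 = 4174; k=4: 3166 + 0 + 28·28·23 = 21198.
Minimum: 4174 at k=3.

4174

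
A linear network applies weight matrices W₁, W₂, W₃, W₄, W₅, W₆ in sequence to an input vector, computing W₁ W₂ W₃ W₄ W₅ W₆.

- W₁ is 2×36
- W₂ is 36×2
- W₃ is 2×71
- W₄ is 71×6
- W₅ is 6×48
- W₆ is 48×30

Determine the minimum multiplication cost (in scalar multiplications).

Adjacent pairs: W₁W₂ = 2·36·2 = 144; W₂W₃ = 36·2·71 = 5112; W₃W₄ = 2·71·6 = 852; W₄W₅ = 71·6·48 = 20448; W₅W₆ = 6·48·30 = 8640.
Length 3: W₁..W₃: k=1: 0+5112+2·36·71=10224; k=2: 144+0+2·2·71=428 → min 428 | W₂..W₄: k=2: 0+852+36·2·6=1284; k=3: 5112+0+36·71·6=20448 → min 1284 | W₃..W₅: k=3: 0+20448+2·71·48=27264; k=4: 852+0+2·6·48=1428 → min 1428 | W₄..W₆: k=4: 0+8640+71·6·30=21420; k=5: 20448+0+71·48·30=122688 → min 21420.
Length 4: W₁..W₄: k=1: 0+1284+2·36·6=1716; k=2: 144+852+2·2·6=1020; k=3: 428+0+2·71·6=1280 → min 1020 | W₂..W₅: k=2: 0+1428+36·2·48=4884; k=3: 5112+20448+36·71·48=148248; k=4: 1284+0+36·6·48=11652 → min 4884 | W₃..W₆: k=3: 0+21420+2·71·30=25680; k=4: 852+8640+2·6·30=9852; k=5: 1428+0+2·48·30=4308 → min 4308.
Length 5: W₁..W₅: k=1: 0+4884+2·36·48=8340; k=2: 144+1428+2·2·48=1764; k=3: 428+20448+2·71·48=27692; k=4: 1020+0+2·6·48=1596 → min 1596 | W₂..W₆: k=2: 0+4308+36·2·30=6468; k=3: 5112+21420+36·71·30=103212; k=4: 1284+8640+36·6·30=16404; k=5: 4884+0+36·48·30=56724 → min 6468.
Length 6: W₁..W₆: k=1: 0+6468+2·36·30=8628; k=2: 144+4308+2·2·30=4572; k=3: 428+21420+2·71·30=26108; k=4: 1020+8640+2·6·30=10020; k=5: 1596+0+2·48·30=4476 → min 4476.
Optimal order: ((((W₁ W₂) (W₃ W₄)) W₅) W₆) with cost 4476.

4476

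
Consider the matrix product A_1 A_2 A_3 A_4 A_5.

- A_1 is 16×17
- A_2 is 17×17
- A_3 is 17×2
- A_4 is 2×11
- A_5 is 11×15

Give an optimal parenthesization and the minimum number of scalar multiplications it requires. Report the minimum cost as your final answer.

Adjacent pairs: A_1A_2 = 16·17·17 = 4624; A_2A_3 = 17·17·2 = 578; A_3A_4 = 17·2·11 = 374; A_4A_5 = 2·11·15 = 330.
Length 3: A_1..A_3: k=1: 0+578+16·17·2=1122; k=2: 4624+0+16·17·2=5168 → min 1122 | A_2..A_4: k=2: 0+374+17·17·11=3553; k=3: 578+0+17·2·11=952 → min 952 | A_3..A_5: k=3: 0+330+17·2·15=840; k=4: 374+0+17·11·15=3179 → min 840.
Length 4: A_1..A_4: k=1: 0+952+16·17·11=3944; k=2: 4624+374+16·17·11=7990; k=3: 1122+0+16·2·11=1474 → min 1474 | A_2..A_5: k=2: 0+840+17·17·15=5175; k=3: 578+330+17·2·15=1418; k=4: 952+0+17·11·15=3757 → min 1418.
Length 5: A_1..A_5: k=1: 0+1418+16·17·15=5498; k=2: 4624+840+16·17·15=9544; k=3: 1122+330+16·2·15=1932; k=4: 1474+0+16·11·15=4114 → min 1932.
Optimal parenthesization: ((A_1 (A_2 A_3)) (A_4 A_5)) with cost 1932.

1932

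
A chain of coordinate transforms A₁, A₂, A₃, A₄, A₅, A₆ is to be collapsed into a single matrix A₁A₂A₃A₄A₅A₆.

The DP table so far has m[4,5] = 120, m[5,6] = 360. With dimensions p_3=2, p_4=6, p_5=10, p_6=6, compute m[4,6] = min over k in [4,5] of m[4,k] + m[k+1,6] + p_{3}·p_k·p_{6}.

240

m[4,6] = min over k∈[4,5] of m[4,k]+m[k+1,6]+p_{3}·p_k·p_{6}.
k=4: 0 + 360 + 2·6·6 = 432; k=5: 120 + 0 + 2·10·6 = 240.
Minimum: 240 at k=5.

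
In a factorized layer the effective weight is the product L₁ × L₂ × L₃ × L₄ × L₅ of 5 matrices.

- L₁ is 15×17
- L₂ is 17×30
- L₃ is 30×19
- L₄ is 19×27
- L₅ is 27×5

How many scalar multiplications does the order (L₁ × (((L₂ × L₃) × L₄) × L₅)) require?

(L₂ × L₃): 17×30 by 30×19 → 17×19, cost 17·30·19 = 9690
((L₂ × L₃) × L₄): 17×19 by 19×27 → 17×27, cost 17·19·27 = 8721; cumulative 18411
(((L₂ × L₃) × L₄) × L₅): 17×27 by 27×5 → 17×5, cost 17·27·5 = 2295; cumulative 20706
(L₁ × (((L₂ × L₃) × L₄) × L₅)): 15×17 by 17×5 → 15×5, cost 15·17·5 = 1275; cumulative 21981
Total: 21981 scalar multiplications.

21981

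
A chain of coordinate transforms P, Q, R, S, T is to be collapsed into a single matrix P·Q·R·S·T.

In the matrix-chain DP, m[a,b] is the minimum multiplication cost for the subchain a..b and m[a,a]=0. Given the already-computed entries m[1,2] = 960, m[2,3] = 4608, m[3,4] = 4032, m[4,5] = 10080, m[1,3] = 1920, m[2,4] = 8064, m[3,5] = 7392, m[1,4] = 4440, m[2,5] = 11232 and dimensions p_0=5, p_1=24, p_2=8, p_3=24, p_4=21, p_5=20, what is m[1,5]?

m[1,5] = min over k∈[1,4] of m[1,k]+m[k+1,5]+p_{0}·p_k·p_{5}.
k=1: 0 + 11232 + 5·24·20 = 13632; k=2: 960 + 7392 + 5·8·20 = 9152; k=3: 1920 + 10080 + 5·24·20 = 14400; k=4: 4440 + 0 + 5·21·20 = 6540.
Minimum: 6540 at k=4.

6540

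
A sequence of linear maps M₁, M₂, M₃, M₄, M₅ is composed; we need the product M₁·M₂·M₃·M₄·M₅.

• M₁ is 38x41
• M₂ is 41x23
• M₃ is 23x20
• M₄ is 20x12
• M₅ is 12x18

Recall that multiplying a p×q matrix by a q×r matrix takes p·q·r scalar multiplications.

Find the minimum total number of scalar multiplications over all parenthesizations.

Adjacent pairs: M₁M₂ = 38·41·23 = 35834; M₂M₃ = 41·23·20 = 18860; M₃M₄ = 23·20·12 = 5520; M₄M₅ = 20·12·18 = 4320.
Length 3: M₁..M₃: k=1: 0+18860+38·41·20=50020; k=2: 35834+0+38·23·20=53314 → min 50020 | M₂..M₄: k=2: 0+5520+41·23·12=16836; k=3: 18860+0+41·20·12=28700 → min 16836 | M₃..M₅: k=3: 0+4320+23·20·18=12600; k=4: 5520+0+23·12·18=10488 → min 10488.
Length 4: M₁..M₄: k=1: 0+16836+38·41·12=35532; k=2: 35834+5520+38·23·12=51842; k=3: 50020+0+38·20·12=59140 → min 35532 | M₂..M₅: k=2: 0+10488+41·23·18=27462; k=3: 18860+4320+41·20·18=37940; k=4: 16836+0+41·12·18=25692 → min 25692.
Length 5: M₁..M₅: k=1: 0+25692+38·41·18=53736; k=2: 35834+10488+38·23·18=62054; k=3: 50020+4320+38·20·18=68020; k=4: 35532+0+38·12·18=43740 → min 43740.
Optimal order: ((M₁·(M₂·(M₃·M₄)))·M₅) with cost 43740.

43740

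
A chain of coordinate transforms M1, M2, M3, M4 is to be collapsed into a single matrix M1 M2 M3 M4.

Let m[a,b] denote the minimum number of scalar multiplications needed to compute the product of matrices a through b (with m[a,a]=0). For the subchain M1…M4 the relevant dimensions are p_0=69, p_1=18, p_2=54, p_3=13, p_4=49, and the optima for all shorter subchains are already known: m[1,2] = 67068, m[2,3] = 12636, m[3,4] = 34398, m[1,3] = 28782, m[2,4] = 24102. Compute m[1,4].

72735

m[1,4] = min over k∈[1,3] of m[1,k]+m[k+1,4]+p_{0}·p_k·p_{4}.
k=1: 0 + 24102 + 69·18·49 = 84960; k=2: 67068 + 34398 + 69·54·49 = 284040; k=3: 28782 + 0 + 69·13·49 = 72735.
Minimum: 72735 at k=3.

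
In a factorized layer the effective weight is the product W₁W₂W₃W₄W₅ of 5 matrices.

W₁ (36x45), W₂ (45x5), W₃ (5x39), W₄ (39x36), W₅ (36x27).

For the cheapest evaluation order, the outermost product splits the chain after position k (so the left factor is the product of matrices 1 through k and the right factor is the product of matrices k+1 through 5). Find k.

Adjacent pairs: W₁W₂ = 36·45·5 = 8100; W₂W₃ = 45·5·39 = 8775; W₃W₄ = 5·39·36 = 7020; W₄W₅ = 39·36·27 = 37908.
Length 3: W₁..W₃: k=1: 0+8775+36·45·39=71955; k=2: 8100+0+36·5·39=15120 → min 15120 | W₂..W₄: k=2: 0+7020+45·5·36=15120; k=3: 8775+0+45·39·36=71955 → min 15120 | W₃..W₅: k=3: 0+37908+5·39·27=43173; k=4: 7020+0+5·36·27=11880 → min 11880.
Length 4: W₁..W₄: k=1: 0+15120+36·45·36=73440; k=2: 8100+7020+36·5·36=21600; k=3: 15120+0+36·39·36=65664 → min 21600 | W₂..W₅: k=2: 0+11880+45·5·27=17955; k=3: 8775+37908+45·39·27=94068; k=4: 15120+0+45·36·27=58860 → min 17955.
Top-level splits: k=1: (W₁..W₁)·(W₂..W₅) → 0+17955+36·45·27 = 61695; k=2: (W₁..W₂)·(W₃..W₅) → 8100+11880+36·5·27 = 24840; k=3: (W₁..W₃)·(W₄..W₅) → 15120+37908+36·39·27 = 90936; k=4: (W₁..W₄)·(W₅..W₅) → 21600+0+36·36·27 = 56592.
Best split is after W₂, i.e. k = 2.

2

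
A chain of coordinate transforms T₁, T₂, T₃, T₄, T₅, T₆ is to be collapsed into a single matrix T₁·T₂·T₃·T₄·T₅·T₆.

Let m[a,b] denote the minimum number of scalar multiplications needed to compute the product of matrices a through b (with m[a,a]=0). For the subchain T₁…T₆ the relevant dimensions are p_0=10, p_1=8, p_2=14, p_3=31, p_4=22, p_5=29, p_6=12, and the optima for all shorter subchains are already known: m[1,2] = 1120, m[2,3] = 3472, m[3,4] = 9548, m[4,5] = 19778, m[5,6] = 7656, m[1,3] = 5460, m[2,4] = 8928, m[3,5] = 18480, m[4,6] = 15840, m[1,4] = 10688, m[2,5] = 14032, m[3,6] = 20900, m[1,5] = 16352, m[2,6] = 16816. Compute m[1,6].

m[1,6] = min over k∈[1,5] of m[1,k]+m[k+1,6]+p_{0}·p_k·p_{6}.
k=1: 0 + 16816 + 10·8·12 = 17776; k=2: 1120 + 20900 + 10·14·12 = 23700; k=3: 5460 + 15840 + 10·31·12 = 25020; k=4: 10688 + 7656 + 10·22·12 = 20984; k=5: 16352 + 0 + 10·29·12 = 19832.
Minimum: 17776 at k=1.

17776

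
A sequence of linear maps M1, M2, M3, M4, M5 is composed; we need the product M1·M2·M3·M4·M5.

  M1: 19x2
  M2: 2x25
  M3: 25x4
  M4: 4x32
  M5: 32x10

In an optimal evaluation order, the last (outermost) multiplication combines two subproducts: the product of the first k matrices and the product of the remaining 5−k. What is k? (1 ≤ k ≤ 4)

1

Adjacent pairs: M1M2 = 19·2·25 = 950; M2M3 = 2·25·4 = 200; M3M4 = 25·4·32 = 3200; M4M5 = 4·32·10 = 1280.
Length 3: M1..M3: k=1: 0+200+19·2·4=352; k=2: 950+0+19·25·4=2850 → min 352 | M2..M4: k=2: 0+3200+2·25·32=4800; k=3: 200+0+2·4·32=456 → min 456 | M3..M5: k=3: 0+1280+25·4·10=2280; k=4: 3200+0+25·32·10=11200 → min 2280.
Length 4: M1..M4: k=1: 0+456+19·2·32=1672; k=2: 950+3200+19·25·32=19350; k=3: 352+0+19·4·32=2784 → min 1672 | M2..M5: k=2: 0+2280+2·25·10=2780; k=3: 200+1280+2·4·10=1560; k=4: 456+0+2·32·10=1096 → min 1096.
Top-level splits: k=1: (M1..M1)·(M2..M5) → 0+1096+19·2·10 = 1476; k=2: (M1..M2)·(M3..M5) → 950+2280+19·25·10 = 7980; k=3: (M1..M3)·(M4..M5) → 352+1280+19·4·10 = 2392; k=4: (M1..M4)·(M5..M5) → 1672+0+19·32·10 = 7752.
Best split is after M1, i.e. k = 1.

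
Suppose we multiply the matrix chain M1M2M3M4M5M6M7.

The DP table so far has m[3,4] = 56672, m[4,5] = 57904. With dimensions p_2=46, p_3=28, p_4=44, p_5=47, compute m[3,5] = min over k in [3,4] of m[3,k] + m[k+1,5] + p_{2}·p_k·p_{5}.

118440

m[3,5] = min over k∈[3,4] of m[3,k]+m[k+1,5]+p_{2}·p_k·p_{5}.
k=3: 0 + 57904 + 46·28·47 = 118440; k=4: 56672 + 0 + 46·44·47 = 151800.
Minimum: 118440 at k=3.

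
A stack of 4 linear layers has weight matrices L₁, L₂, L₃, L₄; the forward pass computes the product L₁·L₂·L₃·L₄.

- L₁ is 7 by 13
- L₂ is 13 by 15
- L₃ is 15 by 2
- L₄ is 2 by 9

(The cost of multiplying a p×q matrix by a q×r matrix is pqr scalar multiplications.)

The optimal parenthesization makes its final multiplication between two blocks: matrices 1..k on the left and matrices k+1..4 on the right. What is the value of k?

3

Adjacent pairs: L₁L₂ = 7·13·15 = 1365; L₂L₃ = 13·15·2 = 390; L₃L₄ = 15·2·9 = 270.
Length 3: L₁..L₃: k=1: 0+390+7·13·2=572; k=2: 1365+0+7·15·2=1575 → min 572 | L₂..L₄: k=2: 0+270+13·15·9=2025; k=3: 390+0+13·2·9=624 → min 624.
Top-level splits: k=1: (L₁..L₁)·(L₂..L₄) → 0+624+7·13·9 = 1443; k=2: (L₁..L₂)·(L₃..L₄) → 1365+270+7·15·9 = 2580; k=3: (L₁..L₃)·(L₄..L₄) → 572+0+7·2·9 = 698.
Best split is after L₃, i.e. k = 3.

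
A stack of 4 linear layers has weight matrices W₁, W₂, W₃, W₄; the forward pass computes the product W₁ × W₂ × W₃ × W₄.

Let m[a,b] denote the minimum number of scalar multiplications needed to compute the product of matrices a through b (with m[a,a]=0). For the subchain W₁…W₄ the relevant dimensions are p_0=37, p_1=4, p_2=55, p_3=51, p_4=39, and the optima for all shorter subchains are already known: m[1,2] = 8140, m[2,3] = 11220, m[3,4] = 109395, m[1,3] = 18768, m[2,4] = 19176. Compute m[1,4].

m[1,4] = min over k∈[1,3] of m[1,k]+m[k+1,4]+p_{0}·p_k·p_{4}.
k=1: 0 + 19176 + 37·4·39 = 24948; k=2: 8140 + 109395 + 37·55·39 = 196900; k=3: 18768 + 0 + 37·51·39 = 92361.
Minimum: 24948 at k=1.

24948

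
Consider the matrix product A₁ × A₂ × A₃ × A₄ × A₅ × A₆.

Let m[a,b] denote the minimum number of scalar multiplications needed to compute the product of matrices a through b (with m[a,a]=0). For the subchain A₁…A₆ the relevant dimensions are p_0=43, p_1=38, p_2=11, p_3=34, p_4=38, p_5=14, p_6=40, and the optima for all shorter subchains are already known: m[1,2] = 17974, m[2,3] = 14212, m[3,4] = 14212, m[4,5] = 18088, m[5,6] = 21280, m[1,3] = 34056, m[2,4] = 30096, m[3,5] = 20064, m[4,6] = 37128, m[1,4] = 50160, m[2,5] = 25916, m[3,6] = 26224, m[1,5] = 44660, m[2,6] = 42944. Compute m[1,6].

63118

m[1,6] = min over k∈[1,5] of m[1,k]+m[k+1,6]+p_{0}·p_k·p_{6}.
k=1: 0 + 42944 + 43·38·40 = 108304; k=2: 17974 + 26224 + 43·11·40 = 63118; k=3: 34056 + 37128 + 43·34·40 = 129664; k=4: 50160 + 21280 + 43·38·40 = 136800; k=5: 44660 + 0 + 43·14·40 = 68740.
Minimum: 63118 at k=2.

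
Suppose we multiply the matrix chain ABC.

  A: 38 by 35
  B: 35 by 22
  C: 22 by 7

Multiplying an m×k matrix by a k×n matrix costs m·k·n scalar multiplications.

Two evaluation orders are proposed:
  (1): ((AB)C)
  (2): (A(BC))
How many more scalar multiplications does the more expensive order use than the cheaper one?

20412

Order (1) = ((AB)C): (AB): 38×35 by 35×22 → 38×22, cost 38·35·22 = 29260; ((AB)C): 38×22 by 22×7 → 38×7, cost 38·22·7 = 5852; cumulative 35112. Total 35112.
Order (2) = (A(BC)): (BC): 35×22 by 22×7 → 35×7, cost 35·22·7 = 5390; (A(BC)): 38×35 by 35×7 → 38×7, cost 38·35·7 = 9310; cumulative 14700. Total 14700.
Difference: |35112 − 14700| = 20412.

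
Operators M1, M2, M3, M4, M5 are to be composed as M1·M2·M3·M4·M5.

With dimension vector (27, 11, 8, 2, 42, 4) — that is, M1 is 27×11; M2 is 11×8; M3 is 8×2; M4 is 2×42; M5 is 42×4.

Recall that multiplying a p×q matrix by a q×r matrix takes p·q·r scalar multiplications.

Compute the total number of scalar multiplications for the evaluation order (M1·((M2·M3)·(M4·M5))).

(M2·M3): 11×8 by 8×2 → 11×2, cost 11·8·2 = 176
(M4·M5): 2×42 by 42×4 → 2×4, cost 2·42·4 = 336
((M2·M3)·(M4·M5)): 11×2 by 2×4 → 11×4, cost 11·2·4 = 88; cumulative 600
(M1·((M2·M3)·(M4·M5))): 27×11 by 11×4 → 27×4, cost 27·11·4 = 1188; cumulative 1788
Total: 1788 scalar multiplications.

1788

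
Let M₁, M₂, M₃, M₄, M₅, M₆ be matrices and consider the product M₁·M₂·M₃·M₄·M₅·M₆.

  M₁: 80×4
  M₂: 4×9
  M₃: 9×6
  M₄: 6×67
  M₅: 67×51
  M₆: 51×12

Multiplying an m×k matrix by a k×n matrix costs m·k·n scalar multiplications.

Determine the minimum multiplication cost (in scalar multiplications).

Adjacent pairs: M₁M₂ = 80·4·9 = 2880; M₂M₃ = 4·9·6 = 216; M₃M₄ = 9·6·67 = 3618; M₄M₅ = 6·67·51 = 20502; M₅M₆ = 67·51·12 = 41004.
Length 3: M₁..M₃: k=1: 0+216+80·4·6=2136; k=2: 2880+0+80·9·6=7200 → min 2136 | M₂..M₄: k=2: 0+3618+4·9·67=6030; k=3: 216+0+4·6·67=1824 → min 1824 | M₃..M₅: k=3: 0+20502+9·6·51=23256; k=4: 3618+0+9·67·51=34371 → min 23256 | M₄..M₆: k=4: 0+41004+6·67·12=45828; k=5: 20502+0+6·51·12=24174 → min 24174.
Length 4: M₁..M₄: k=1: 0+1824+80·4·67=23264; k=2: 2880+3618+80·9·67=54738; k=3: 2136+0+80·6·67=34296 → min 23264 | M₂..M₅: k=2: 0+23256+4·9·51=25092; k=3: 216+20502+4·6·51=21942; k=4: 1824+0+4·67·51=15492 → min 15492 | M₃..M₆: k=3: 0+24174+9·6·12=24822; k=4: 3618+41004+9·67·12=51858; k=5: 23256+0+9·51·12=28764 → min 24822.
Length 5: M₁..M₅: k=1: 0+15492+80·4·51=31812; k=2: 2880+23256+80·9·51=62856; k=3: 2136+20502+80·6·51=47118; k=4: 23264+0+80·67·51=296624 → min 31812 | M₂..M₆: k=2: 0+24822+4·9·12=25254; k=3: 216+24174+4·6·12=24678; k=4: 1824+41004+4·67·12=46044; k=5: 15492+0+4·51·12=17940 → min 17940.
Length 6: M₁..M₆: k=1: 0+17940+80·4·12=21780; k=2: 2880+24822+80·9·12=36342; k=3: 2136+24174+80·6·12=32070; k=4: 23264+41004+80·67·12=128588; k=5: 31812+0+80·51·12=80772 → min 21780.
Optimal order: (M₁·((((M₂·M₃)·M₄)·M₅)·M₆)) with cost 21780.

21780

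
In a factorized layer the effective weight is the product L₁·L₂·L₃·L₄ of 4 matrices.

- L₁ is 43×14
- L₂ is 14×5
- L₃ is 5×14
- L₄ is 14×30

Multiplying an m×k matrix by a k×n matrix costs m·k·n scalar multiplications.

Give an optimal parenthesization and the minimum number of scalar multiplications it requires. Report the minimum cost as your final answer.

Adjacent pairs: L₁L₂ = 43·14·5 = 3010; L₂L₃ = 14·5·14 = 980; L₃L₄ = 5·14·30 = 2100.
Length 3: L₁..L₃: k=1: 0+980+43·14·14=9408; k=2: 3010+0+43·5·14=6020 → min 6020 | L₂..L₄: k=2: 0+2100+14·5·30=4200; k=3: 980+0+14·14·30=6860 → min 4200.
Length 4: L₁..L₄: k=1: 0+4200+43·14·30=22260; k=2: 3010+2100+43·5·30=11560; k=3: 6020+0+43·14·30=24080 → min 11560.
Optimal parenthesization: ((L₁·L₂)·(L₃·L₄)) with cost 11560.

11560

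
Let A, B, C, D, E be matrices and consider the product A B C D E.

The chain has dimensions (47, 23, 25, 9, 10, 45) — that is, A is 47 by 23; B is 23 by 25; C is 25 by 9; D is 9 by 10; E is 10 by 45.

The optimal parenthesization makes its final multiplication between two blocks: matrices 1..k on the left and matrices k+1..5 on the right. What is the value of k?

Adjacent pairs: AB = 47·23·25 = 27025; BC = 23·25·9 = 5175; CD = 25·9·10 = 2250; DE = 9·10·45 = 4050.
Length 3: A..C: k=1: 0+5175+47·23·9=14904; k=2: 27025+0+47·25·9=37600 → min 14904 | B..D: k=2: 0+2250+23·25·10=8000; k=3: 5175+0+23·9·10=7245 → min 7245 | C..E: k=3: 0+4050+25·9·45=14175; k=4: 2250+0+25·10·45=13500 → min 13500.
Length 4: A..D: k=1: 0+7245+47·23·10=18055; k=2: 27025+2250+47·25·10=41025; k=3: 14904+0+47·9·10=19134 → min 18055 | B..E: k=2: 0+13500+23·25·45=39375; k=3: 5175+4050+23·9·45=18540; k=4: 7245+0+23·10·45=17595 → min 17595.
Top-level splits: k=1: (A..A)·(B..E) → 0+17595+47·23·45 = 66240; k=2: (A..B)·(C..E) → 27025+13500+47·25·45 = 93400; k=3: (A..C)·(D..E) → 14904+4050+47·9·45 = 37989; k=4: (A..D)·(E..E) → 18055+0+47·10·45 = 39205.
Best split is after C, i.e. k = 3.

3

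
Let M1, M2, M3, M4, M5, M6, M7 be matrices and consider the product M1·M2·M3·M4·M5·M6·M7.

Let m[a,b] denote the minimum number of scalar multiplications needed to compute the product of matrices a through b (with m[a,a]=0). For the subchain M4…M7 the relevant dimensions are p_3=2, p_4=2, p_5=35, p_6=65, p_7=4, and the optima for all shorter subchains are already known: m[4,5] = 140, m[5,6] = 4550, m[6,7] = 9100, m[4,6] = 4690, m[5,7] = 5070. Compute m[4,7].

m[4,7] = min over k∈[4,6] of m[4,k]+m[k+1,7]+p_{3}·p_k·p_{7}.
k=4: 0 + 5070 + 2·2·4 = 5086; k=5: 140 + 9100 + 2·35·4 = 9520; k=6: 4690 + 0 + 2·65·4 = 5210.
Minimum: 5086 at k=4.

5086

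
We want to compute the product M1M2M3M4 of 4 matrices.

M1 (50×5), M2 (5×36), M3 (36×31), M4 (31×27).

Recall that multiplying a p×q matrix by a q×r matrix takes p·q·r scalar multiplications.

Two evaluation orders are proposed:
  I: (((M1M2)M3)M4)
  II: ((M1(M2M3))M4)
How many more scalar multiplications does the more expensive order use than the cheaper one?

51470

Order I = (((M1M2)M3)M4): (M1M2): 50×5 by 5×36 → 50×36, cost 50·5·36 = 9000; ((M1M2)M3): 50×36 by 36×31 → 50×31, cost 50·36·31 = 55800; cumulative 64800; (((M1M2)M3)M4): 50×31 by 31×27 → 50×27, cost 50·31·27 = 41850; cumulative 106650. Total 106650.
Order II = ((M1(M2M3))M4): (M2M3): 5×36 by 36×31 → 5×31, cost 5·36·31 = 5580; (M1(M2M3)): 50×5 by 5×31 → 50×31, cost 50·5·31 = 7750; cumulative 13330; ((M1(M2M3))M4): 50×31 by 31×27 → 50×27, cost 50·31·27 = 41850; cumulative 55180. Total 55180.
Difference: |106650 − 55180| = 51470.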